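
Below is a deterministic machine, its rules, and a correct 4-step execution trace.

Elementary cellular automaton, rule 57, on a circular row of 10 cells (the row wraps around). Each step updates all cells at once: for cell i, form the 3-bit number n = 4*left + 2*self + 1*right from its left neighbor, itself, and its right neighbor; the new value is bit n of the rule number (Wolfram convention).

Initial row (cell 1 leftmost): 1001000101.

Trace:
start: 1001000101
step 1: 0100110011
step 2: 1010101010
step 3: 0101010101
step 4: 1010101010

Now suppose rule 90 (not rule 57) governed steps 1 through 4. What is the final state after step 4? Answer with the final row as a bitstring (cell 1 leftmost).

(re-executing steps 1..4 under rule 90; state before step 1: 1001000101)
step 1: 1110101001
step 2: 0010000111
step 3: 1101001101
step 4: 0100111101

0100111101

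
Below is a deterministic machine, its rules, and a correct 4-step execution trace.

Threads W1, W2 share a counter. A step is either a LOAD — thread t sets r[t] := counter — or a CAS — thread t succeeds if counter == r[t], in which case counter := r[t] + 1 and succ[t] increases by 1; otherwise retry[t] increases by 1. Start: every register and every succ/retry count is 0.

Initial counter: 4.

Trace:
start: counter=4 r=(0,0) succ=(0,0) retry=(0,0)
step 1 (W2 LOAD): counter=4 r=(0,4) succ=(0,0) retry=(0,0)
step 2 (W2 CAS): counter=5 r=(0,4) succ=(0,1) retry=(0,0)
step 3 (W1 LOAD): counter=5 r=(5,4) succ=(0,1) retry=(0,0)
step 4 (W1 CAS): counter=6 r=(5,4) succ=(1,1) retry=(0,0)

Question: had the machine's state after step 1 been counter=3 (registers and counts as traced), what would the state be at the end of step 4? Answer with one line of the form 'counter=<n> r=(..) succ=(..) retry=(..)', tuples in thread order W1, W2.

counter=4 r=(3,4) succ=(1,0) retry=(0,1)

state after step 1 := counter=3 r=(0,4) succ=(0,0) retry=(0,0)
step 2 (W2 CAS): counter=3 r=(0,4) succ=(0,0) retry=(0,1)
step 3 (W1 LOAD): counter=3 r=(3,4) succ=(0,0) retry=(0,1)
step 4 (W1 CAS): counter=4 r=(3,4) succ=(1,0) retry=(0,1)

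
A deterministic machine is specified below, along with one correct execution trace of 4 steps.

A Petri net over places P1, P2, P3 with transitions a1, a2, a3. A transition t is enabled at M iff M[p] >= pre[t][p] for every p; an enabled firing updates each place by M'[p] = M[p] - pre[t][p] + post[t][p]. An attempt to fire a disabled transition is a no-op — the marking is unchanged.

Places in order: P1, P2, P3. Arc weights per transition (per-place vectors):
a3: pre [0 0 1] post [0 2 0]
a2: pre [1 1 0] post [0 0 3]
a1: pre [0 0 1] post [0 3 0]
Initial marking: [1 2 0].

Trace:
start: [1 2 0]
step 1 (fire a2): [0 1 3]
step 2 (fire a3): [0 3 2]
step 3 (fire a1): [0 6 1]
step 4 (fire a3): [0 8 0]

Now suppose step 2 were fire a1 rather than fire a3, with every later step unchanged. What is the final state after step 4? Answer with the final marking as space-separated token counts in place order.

0 9 0

(re-executing from step 2 with the substitution; state before step 2: [0 1 3])
step 2 (fire a1): [0 4 2]
step 3 (fire a1): [0 7 1]
step 4 (fire a3): [0 9 0]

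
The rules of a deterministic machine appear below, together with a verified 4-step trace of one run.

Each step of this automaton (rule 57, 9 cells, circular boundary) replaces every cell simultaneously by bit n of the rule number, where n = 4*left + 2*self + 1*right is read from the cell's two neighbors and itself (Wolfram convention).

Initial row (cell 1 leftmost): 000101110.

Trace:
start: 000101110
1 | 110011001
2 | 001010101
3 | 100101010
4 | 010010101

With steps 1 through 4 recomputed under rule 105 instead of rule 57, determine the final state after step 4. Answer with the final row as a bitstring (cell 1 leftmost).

(re-executing steps 1..4 under rule 105; state before step 1: 000101110)
1 | 110011010
2 | 110011101
3 | 010010111
4 | 100001101

100001101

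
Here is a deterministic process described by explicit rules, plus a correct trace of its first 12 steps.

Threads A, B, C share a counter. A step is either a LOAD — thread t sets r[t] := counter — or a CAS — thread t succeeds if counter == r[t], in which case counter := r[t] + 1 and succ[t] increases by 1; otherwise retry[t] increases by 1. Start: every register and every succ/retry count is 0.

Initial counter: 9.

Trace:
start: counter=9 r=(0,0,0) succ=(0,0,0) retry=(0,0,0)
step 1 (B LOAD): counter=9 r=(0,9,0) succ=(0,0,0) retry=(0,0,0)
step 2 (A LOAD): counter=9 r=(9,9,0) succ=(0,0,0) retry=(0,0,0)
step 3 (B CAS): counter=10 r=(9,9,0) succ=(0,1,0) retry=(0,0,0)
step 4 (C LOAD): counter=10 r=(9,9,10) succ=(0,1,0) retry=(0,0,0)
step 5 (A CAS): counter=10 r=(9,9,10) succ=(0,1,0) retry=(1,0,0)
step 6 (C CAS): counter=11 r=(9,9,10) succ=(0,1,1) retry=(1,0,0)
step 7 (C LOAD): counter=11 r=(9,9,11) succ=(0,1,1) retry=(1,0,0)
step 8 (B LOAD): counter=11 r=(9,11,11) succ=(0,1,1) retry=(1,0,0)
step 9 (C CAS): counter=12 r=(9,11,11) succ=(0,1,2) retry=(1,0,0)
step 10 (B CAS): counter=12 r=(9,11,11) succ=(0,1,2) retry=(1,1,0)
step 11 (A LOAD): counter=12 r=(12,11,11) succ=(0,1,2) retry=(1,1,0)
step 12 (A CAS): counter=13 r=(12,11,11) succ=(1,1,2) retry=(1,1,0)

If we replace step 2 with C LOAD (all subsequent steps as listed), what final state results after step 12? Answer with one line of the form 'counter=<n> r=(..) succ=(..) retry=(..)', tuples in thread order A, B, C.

counter=13 r=(12,11,11) succ=(1,1,2) retry=(1,1,0)

(re-executing from step 2 with the substitution; state before step 2: counter=9 r=(0,9,0) succ=(0,0,0) retry=(0,0,0))
step 2 (C LOAD): counter=9 r=(0,9,9) succ=(0,0,0) retry=(0,0,0)
step 3 (B CAS): counter=10 r=(0,9,9) succ=(0,1,0) retry=(0,0,0)
step 4 (C LOAD): counter=10 r=(0,9,10) succ=(0,1,0) retry=(0,0,0)
step 5 (A CAS): counter=10 r=(0,9,10) succ=(0,1,0) retry=(1,0,0)
step 6 (C CAS): counter=11 r=(0,9,10) succ=(0,1,1) retry=(1,0,0)
step 7 (C LOAD): counter=11 r=(0,9,11) succ=(0,1,1) retry=(1,0,0)
step 8 (B LOAD): counter=11 r=(0,11,11) succ=(0,1,1) retry=(1,0,0)
step 9 (C CAS): counter=12 r=(0,11,11) succ=(0,1,2) retry=(1,0,0)
step 10 (B CAS): counter=12 r=(0,11,11) succ=(0,1,2) retry=(1,1,0)
step 11 (A LOAD): counter=12 r=(12,11,11) succ=(0,1,2) retry=(1,1,0)
step 12 (A CAS): counter=13 r=(12,11,11) succ=(1,1,2) retry=(1,1,0)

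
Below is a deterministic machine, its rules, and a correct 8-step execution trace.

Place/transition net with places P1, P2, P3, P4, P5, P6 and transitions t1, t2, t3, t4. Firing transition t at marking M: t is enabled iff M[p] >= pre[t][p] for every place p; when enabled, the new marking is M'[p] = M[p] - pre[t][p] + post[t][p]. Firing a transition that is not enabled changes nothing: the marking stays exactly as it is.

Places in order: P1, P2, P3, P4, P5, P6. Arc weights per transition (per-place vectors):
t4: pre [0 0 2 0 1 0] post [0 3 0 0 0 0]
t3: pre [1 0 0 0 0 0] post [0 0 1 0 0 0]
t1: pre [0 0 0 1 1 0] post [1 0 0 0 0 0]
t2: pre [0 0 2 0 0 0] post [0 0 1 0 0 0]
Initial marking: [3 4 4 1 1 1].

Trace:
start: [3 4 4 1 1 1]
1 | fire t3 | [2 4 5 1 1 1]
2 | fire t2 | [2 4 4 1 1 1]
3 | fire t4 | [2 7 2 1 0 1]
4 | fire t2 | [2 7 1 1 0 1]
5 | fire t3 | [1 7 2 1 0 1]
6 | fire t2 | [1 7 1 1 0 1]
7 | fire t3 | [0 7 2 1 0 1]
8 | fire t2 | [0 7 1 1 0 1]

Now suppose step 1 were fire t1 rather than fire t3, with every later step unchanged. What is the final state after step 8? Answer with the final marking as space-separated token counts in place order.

2 4 2 0 0 1

(re-executing from step 1 with the substitution; state before step 1: [3 4 4 1 1 1])
1 | fire t1 | [4 4 4 0 0 1]
2 | fire t2 | [4 4 3 0 0 1]
3 | fire t4 | [4 4 3 0 0 1]
4 | fire t2 | [4 4 2 0 0 1]
5 | fire t3 | [3 4 3 0 0 1]
6 | fire t2 | [3 4 2 0 0 1]
7 | fire t3 | [2 4 3 0 0 1]
8 | fire t2 | [2 4 2 0 0 1]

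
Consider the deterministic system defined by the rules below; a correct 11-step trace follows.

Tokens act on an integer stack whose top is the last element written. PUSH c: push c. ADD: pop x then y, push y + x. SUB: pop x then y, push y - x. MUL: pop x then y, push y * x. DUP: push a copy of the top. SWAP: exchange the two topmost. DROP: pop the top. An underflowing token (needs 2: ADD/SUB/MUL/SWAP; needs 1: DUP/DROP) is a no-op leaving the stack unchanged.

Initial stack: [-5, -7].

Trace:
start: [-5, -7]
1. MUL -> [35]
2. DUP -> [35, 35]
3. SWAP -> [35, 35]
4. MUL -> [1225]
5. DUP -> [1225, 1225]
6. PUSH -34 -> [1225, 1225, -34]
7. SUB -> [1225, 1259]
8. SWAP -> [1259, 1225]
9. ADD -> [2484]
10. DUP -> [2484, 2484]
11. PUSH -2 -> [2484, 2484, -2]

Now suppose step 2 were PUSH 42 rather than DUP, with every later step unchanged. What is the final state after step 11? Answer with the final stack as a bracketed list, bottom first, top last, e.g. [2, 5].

(re-executing from step 2 with the substitution; state before step 2: [35])
2. PUSH 42 -> [35, 42]
3. SWAP -> [42, 35]
4. MUL -> [1470]
5. DUP -> [1470, 1470]
6. PUSH -34 -> [1470, 1470, -34]
7. SUB -> [1470, 1504]
8. SWAP -> [1504, 1470]
9. ADD -> [2974]
10. DUP -> [2974, 2974]
11. PUSH -2 -> [2974, 2974, -2]

[2974, 2974, -2]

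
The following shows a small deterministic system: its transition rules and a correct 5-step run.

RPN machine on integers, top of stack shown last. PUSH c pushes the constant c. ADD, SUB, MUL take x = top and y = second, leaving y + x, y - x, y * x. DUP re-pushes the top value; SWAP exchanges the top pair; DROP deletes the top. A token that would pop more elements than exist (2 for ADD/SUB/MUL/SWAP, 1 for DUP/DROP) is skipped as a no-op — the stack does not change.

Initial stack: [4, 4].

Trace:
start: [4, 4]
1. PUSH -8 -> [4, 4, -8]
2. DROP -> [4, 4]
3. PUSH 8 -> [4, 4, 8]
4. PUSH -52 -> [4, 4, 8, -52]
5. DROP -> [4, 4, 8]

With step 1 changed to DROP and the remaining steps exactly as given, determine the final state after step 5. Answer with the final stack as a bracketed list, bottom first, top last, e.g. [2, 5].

(re-executing from step 1 with the substitution; state before step 1: [4, 4])
1. DROP -> [4]
2. DROP -> []
3. PUSH 8 -> [8]
4. PUSH -52 -> [8, -52]
5. DROP -> [8]

[8]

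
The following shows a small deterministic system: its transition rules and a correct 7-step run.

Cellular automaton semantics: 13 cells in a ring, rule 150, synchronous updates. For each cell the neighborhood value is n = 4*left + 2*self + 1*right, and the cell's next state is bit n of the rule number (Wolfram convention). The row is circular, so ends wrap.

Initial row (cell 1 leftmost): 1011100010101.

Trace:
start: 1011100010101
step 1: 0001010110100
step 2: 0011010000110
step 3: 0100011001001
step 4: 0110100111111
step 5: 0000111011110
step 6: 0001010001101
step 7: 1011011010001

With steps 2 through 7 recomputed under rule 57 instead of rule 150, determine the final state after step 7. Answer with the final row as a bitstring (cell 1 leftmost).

(re-executing steps 2..7 under rule 57; state before step 2: 0001010110100)
step 2: 1100101101011
step 3: 0010011010110
step 4: 1001010101101
step 5: 0100101011011
step 6: 1010010110110
step 7: 0101001101101

0101001101101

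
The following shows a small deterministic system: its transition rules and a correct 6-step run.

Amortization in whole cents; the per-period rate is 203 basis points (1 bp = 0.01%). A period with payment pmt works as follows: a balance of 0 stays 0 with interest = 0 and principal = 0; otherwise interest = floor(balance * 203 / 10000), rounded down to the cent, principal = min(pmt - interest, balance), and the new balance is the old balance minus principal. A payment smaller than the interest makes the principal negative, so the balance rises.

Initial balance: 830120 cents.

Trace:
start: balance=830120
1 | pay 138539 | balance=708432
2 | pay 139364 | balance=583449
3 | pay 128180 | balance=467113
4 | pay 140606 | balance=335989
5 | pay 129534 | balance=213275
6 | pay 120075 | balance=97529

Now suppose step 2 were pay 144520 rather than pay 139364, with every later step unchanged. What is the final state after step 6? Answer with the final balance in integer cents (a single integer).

91941

(re-executing from step 2 with the substitution; state before step 2: balance=708432)
2 | pay 144520 | balance=578293
3 | pay 128180 | balance=461852
4 | pay 140606 | balance=330621
5 | pay 129534 | balance=207798
6 | pay 120075 | balance=91941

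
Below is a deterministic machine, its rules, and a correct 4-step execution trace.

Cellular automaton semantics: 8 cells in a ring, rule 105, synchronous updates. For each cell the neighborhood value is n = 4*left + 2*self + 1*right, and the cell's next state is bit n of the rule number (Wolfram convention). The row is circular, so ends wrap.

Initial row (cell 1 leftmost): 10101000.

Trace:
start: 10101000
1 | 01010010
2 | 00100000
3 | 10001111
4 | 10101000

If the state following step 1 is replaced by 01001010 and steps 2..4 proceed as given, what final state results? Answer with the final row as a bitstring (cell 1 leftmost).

state after step 1 := 01001010
2 | 00000100
3 | 11110001
4 | 00010101

00010101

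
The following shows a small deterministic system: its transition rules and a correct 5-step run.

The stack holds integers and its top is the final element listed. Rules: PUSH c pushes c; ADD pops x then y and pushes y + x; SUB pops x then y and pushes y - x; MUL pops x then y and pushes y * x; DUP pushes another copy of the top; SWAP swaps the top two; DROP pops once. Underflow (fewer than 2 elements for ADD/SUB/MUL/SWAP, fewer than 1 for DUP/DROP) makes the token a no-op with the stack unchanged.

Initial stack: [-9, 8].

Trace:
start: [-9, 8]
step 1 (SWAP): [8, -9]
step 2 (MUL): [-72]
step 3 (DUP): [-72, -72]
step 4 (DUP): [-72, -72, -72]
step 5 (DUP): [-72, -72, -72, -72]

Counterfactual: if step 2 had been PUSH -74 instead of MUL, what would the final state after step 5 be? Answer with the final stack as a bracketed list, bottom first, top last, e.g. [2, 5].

(re-executing from step 2 with the substitution; state before step 2: [8, -9])
step 2 (PUSH -74): [8, -9, -74]
step 3 (DUP): [8, -9, -74, -74]
step 4 (DUP): [8, -9, -74, -74, -74]
step 5 (DUP): [8, -9, -74, -74, -74, -74]

[8, -9, -74, -74, -74, -74]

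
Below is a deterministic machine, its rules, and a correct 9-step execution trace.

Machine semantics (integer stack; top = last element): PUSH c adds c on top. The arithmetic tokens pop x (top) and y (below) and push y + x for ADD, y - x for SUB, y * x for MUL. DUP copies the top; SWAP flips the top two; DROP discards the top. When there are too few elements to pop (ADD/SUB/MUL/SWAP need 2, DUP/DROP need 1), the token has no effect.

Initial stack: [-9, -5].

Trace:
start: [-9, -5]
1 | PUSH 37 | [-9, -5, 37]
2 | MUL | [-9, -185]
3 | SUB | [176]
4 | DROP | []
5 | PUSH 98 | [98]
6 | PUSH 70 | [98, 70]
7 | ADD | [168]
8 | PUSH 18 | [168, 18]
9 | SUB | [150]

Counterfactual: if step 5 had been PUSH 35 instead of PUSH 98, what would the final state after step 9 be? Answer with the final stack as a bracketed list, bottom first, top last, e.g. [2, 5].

(re-executing from step 5 with the substitution; state before step 5: [])
5 | PUSH 35 | [35]
6 | PUSH 70 | [35, 70]
7 | ADD | [105]
8 | PUSH 18 | [105, 18]
9 | SUB | [87]

[87]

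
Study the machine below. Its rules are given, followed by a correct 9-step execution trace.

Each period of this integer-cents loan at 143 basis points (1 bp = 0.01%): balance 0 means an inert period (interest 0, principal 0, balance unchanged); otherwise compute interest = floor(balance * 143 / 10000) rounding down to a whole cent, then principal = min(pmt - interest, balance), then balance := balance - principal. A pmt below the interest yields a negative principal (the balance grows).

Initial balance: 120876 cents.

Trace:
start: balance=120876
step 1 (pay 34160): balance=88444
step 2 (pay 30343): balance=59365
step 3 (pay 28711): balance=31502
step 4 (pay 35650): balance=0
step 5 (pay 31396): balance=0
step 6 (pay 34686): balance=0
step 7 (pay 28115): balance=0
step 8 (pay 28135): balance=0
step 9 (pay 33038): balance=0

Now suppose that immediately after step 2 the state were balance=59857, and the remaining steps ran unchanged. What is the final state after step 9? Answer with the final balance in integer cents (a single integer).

state after step 2 := balance=59857
step 3 (pay 28711): balance=32001
step 4 (pay 35650): balance=0
step 5 (pay 31396): balance=0
step 6 (pay 34686): balance=0
step 7 (pay 28115): balance=0
step 8 (pay 28135): balance=0
step 9 (pay 33038): balance=0

0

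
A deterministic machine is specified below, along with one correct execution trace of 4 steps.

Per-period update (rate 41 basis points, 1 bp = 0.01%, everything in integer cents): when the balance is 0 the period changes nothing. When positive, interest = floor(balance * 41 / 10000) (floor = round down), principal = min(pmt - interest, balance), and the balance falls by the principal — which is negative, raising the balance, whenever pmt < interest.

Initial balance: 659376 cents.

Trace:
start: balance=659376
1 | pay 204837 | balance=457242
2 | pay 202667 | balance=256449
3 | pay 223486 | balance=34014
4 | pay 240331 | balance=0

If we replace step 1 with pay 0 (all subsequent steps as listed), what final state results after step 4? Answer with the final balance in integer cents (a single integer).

1189

(re-executing from step 1 with the substitution; state before step 1: balance=659376)
1 | pay 0 | balance=662079
2 | pay 202667 | balance=462126
3 | pay 223486 | balance=240534
4 | pay 240331 | balance=1189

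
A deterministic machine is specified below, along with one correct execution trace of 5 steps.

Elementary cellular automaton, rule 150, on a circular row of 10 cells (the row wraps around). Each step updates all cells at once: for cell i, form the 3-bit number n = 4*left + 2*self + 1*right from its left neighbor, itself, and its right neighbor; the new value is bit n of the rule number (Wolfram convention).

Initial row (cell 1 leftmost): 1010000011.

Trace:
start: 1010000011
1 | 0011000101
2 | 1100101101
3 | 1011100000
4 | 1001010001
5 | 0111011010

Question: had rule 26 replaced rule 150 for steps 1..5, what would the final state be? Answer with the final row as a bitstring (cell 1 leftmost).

(re-executing steps 1..5 under rule 26; state before step 1: 1010000011)
1 | 0001000110
2 | 0010101101
3 | 1100001000
4 | 1010010101
5 | 0001100001

0001100001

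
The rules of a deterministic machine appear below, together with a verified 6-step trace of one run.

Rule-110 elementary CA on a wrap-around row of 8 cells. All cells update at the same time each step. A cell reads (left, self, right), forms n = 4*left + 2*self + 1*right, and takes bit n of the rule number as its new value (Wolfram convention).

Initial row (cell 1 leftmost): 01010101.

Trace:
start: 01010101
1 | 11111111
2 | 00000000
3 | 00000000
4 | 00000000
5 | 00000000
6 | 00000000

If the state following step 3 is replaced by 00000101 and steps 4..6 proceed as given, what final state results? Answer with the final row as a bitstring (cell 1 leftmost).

00111011

state after step 3 := 00000101
4 | 00001111
5 | 00011001
6 | 00111011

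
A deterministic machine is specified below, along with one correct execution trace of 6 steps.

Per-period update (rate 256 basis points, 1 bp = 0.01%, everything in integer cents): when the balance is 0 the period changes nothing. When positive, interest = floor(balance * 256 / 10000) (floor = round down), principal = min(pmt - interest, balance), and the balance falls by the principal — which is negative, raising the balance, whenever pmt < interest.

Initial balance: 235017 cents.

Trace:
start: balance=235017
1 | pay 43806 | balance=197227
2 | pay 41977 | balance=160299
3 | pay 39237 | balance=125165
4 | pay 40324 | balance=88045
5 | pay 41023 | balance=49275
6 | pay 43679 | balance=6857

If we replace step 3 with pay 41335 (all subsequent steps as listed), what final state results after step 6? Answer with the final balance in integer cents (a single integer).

(re-executing from step 3 with the substitution; state before step 3: balance=160299)
3 | pay 41335 | balance=123067
4 | pay 40324 | balance=85893
5 | pay 41023 | balance=47068
6 | pay 43679 | balance=4593

4593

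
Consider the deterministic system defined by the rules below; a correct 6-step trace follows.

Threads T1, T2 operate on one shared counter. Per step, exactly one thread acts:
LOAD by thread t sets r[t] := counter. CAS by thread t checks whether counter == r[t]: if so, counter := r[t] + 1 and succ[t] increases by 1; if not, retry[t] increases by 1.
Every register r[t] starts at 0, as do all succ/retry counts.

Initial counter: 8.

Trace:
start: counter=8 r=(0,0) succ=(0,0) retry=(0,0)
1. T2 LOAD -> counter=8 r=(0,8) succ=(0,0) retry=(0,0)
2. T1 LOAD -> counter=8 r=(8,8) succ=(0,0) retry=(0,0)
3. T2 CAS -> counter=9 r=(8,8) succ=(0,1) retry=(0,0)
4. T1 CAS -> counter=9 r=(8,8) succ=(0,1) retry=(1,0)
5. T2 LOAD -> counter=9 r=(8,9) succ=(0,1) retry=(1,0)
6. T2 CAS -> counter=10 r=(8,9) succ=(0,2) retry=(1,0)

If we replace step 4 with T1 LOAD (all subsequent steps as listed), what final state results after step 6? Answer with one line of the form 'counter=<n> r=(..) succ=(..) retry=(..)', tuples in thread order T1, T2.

counter=10 r=(9,9) succ=(0,2) retry=(0,0)

(re-executing from step 4 with the substitution; state before step 4: counter=9 r=(8,8) succ=(0,1) retry=(0,0))
4. T1 LOAD -> counter=9 r=(9,8) succ=(0,1) retry=(0,0)
5. T2 LOAD -> counter=9 r=(9,9) succ=(0,1) retry=(0,0)
6. T2 CAS -> counter=10 r=(9,9) succ=(0,2) retry=(0,0)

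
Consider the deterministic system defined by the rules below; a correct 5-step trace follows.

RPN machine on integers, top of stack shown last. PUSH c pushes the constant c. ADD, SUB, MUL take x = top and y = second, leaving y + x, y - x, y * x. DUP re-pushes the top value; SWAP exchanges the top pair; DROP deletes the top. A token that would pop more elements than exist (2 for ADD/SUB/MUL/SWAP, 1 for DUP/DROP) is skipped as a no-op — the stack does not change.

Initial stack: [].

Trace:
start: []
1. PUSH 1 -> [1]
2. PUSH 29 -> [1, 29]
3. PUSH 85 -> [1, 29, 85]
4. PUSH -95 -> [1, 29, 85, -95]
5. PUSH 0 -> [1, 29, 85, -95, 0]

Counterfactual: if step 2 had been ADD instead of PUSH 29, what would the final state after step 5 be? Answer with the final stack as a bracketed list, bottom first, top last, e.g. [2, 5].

[1, 85, -95, 0]

(re-executing from step 2 with the substitution; state before step 2: [1])
2. ADD -> [1]
3. PUSH 85 -> [1, 85]
4. PUSH -95 -> [1, 85, -95]
5. PUSH 0 -> [1, 85, -95, 0]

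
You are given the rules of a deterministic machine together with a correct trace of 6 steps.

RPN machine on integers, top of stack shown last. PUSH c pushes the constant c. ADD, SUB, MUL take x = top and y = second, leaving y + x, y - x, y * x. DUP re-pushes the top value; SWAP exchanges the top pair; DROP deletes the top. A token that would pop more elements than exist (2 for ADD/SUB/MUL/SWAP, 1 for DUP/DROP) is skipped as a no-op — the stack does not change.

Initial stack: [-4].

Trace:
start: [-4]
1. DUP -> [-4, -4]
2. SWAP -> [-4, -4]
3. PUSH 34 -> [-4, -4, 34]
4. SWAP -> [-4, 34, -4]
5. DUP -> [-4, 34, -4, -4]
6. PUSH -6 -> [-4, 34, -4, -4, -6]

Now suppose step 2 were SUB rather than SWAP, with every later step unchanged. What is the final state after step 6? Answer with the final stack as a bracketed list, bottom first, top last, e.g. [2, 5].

(re-executing from step 2 with the substitution; state before step 2: [-4, -4])
2. SUB -> [0]
3. PUSH 34 -> [0, 34]
4. SWAP -> [34, 0]
5. DUP -> [34, 0, 0]
6. PUSH -6 -> [34, 0, 0, -6]

[34, 0, 0, -6]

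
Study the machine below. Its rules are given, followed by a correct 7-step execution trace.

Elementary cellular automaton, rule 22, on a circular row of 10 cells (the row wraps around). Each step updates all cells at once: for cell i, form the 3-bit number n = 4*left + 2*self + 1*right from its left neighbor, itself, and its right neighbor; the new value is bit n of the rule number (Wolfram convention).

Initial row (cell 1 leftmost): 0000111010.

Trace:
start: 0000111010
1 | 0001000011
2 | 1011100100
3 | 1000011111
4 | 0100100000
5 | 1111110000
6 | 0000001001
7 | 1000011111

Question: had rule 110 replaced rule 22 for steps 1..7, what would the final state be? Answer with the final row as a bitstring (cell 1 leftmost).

1000100001

(re-executing steps 1..7 under rule 110; state before step 1: 0000111010)
1 | 0001101110
2 | 0011111010
3 | 0110001110
4 | 1110011010
5 | 1010111111
6 | 1111100000
7 | 1000100001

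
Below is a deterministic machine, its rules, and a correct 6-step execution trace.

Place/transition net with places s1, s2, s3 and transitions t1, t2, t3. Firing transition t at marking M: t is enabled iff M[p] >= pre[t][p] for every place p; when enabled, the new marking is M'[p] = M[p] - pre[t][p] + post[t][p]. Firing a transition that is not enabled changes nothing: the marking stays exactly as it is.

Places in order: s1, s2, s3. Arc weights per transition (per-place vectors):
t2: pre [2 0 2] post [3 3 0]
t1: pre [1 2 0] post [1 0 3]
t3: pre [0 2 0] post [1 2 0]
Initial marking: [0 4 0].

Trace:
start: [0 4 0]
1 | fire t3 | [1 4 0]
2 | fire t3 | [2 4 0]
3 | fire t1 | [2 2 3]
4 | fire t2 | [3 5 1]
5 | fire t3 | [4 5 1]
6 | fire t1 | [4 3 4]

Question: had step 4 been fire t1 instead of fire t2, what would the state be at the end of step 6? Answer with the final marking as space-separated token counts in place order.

(re-executing from step 4 with the substitution; state before step 4: [2 2 3])
4 | fire t1 | [2 0 6]
5 | fire t3 | [2 0 6]
6 | fire t1 | [2 0 6]

2 0 6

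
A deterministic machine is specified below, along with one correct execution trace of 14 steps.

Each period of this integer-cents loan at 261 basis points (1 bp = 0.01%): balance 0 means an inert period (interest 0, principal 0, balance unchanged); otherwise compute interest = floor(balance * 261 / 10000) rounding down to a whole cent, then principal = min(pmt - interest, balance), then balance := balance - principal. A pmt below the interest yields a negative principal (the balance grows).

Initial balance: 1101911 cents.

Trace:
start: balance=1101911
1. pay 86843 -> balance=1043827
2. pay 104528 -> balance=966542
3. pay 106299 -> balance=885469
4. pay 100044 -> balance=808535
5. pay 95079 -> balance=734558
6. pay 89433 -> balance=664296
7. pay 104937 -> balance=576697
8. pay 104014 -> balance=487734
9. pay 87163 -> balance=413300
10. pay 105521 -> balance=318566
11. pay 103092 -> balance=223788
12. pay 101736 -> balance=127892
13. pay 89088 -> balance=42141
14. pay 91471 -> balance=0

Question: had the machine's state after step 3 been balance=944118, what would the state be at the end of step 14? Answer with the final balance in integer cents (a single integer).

state after step 3 := balance=944118
4. pay 100044 -> balance=868715
5. pay 95079 -> balance=796309
6. pay 89433 -> balance=727659
7. pay 104937 -> balance=641713
8. pay 104014 -> balance=554447
9. pay 87163 -> balance=481755
10. pay 105521 -> balance=388807
11. pay 103092 -> balance=295862
12. pay 101736 -> balance=201847
13. pay 89088 -> balance=118027
14. pay 91471 -> balance=29636

29636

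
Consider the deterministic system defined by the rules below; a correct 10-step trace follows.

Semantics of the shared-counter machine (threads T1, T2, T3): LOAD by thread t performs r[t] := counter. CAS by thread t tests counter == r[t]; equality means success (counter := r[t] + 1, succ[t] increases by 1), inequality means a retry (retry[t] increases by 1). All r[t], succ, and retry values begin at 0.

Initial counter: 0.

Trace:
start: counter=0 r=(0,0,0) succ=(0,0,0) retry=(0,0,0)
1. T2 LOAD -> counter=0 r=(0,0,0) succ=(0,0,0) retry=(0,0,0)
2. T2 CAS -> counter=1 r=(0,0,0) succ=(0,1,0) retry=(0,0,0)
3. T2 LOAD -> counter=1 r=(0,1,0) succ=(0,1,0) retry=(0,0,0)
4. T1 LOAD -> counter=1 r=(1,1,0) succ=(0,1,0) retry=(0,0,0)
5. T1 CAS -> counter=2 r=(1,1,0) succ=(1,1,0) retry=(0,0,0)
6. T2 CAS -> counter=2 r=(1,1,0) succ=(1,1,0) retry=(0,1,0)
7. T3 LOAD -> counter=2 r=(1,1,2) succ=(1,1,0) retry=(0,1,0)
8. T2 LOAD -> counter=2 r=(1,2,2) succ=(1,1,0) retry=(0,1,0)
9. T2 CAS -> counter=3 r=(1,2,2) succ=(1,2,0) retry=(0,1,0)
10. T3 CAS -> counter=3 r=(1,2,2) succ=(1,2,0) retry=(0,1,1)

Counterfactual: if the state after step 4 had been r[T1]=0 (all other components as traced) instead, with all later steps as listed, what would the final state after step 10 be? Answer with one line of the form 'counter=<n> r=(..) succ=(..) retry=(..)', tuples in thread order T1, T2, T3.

state after step 4 := counter=1 r=(0,1,0) succ=(0,1,0) retry=(0,0,0)
5. T1 CAS -> counter=1 r=(0,1,0) succ=(0,1,0) retry=(1,0,0)
6. T2 CAS -> counter=2 r=(0,1,0) succ=(0,2,0) retry=(1,0,0)
7. T3 LOAD -> counter=2 r=(0,1,2) succ=(0,2,0) retry=(1,0,0)
8. T2 LOAD -> counter=2 r=(0,2,2) succ=(0,2,0) retry=(1,0,0)
9. T2 CAS -> counter=3 r=(0,2,2) succ=(0,3,0) retry=(1,0,0)
10. T3 CAS -> counter=3 r=(0,2,2) succ=(0,3,0) retry=(1,0,1)

counter=3 r=(0,2,2) succ=(0,3,0) retry=(1,0,1)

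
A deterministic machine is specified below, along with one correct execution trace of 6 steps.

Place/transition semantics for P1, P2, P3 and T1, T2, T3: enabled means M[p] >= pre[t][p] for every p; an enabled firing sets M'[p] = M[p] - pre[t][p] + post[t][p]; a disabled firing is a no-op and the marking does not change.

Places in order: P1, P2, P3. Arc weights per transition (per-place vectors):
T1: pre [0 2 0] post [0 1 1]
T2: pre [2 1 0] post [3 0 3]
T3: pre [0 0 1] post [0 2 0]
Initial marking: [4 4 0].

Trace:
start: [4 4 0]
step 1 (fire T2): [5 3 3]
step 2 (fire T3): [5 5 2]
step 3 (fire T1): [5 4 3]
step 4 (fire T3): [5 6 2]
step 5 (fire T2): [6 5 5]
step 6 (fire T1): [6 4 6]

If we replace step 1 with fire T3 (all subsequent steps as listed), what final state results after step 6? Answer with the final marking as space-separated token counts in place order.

(re-executing from step 1 with the substitution; state before step 1: [4 4 0])
step 1 (fire T3): [4 4 0]
step 2 (fire T3): [4 4 0]
step 3 (fire T1): [4 3 1]
step 4 (fire T3): [4 5 0]
step 5 (fire T2): [5 4 3]
step 6 (fire T1): [5 3 4]

5 3 4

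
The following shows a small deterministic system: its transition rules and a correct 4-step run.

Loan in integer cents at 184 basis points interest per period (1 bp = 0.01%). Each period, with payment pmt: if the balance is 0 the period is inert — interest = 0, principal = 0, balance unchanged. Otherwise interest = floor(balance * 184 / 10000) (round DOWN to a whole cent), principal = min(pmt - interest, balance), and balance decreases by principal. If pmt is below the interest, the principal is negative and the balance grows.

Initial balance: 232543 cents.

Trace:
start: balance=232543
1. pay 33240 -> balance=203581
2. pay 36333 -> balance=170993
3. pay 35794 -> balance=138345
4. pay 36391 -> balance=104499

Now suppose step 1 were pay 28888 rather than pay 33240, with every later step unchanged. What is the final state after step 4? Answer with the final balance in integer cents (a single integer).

109095

(re-executing from step 1 with the substitution; state before step 1: balance=232543)
1. pay 28888 -> balance=207933
2. pay 36333 -> balance=175425
3. pay 35794 -> balance=142858
4. pay 36391 -> balance=109095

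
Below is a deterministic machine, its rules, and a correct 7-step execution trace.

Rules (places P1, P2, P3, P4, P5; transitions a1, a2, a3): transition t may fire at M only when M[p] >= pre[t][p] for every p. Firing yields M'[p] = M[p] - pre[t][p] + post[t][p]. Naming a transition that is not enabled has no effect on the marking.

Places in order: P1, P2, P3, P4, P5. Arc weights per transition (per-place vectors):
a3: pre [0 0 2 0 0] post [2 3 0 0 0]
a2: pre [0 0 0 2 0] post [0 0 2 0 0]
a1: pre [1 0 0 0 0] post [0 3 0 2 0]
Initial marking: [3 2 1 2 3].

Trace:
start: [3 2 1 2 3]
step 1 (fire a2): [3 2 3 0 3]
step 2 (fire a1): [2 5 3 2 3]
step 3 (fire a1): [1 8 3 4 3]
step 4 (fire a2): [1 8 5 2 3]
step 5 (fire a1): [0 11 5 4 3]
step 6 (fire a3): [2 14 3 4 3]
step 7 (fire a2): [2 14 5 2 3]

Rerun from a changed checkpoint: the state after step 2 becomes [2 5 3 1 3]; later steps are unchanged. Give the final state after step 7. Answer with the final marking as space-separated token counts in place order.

state after step 2 := [2 5 3 1 3]
step 3 (fire a1): [1 8 3 3 3]
step 4 (fire a2): [1 8 5 1 3]
step 5 (fire a1): [0 11 5 3 3]
step 6 (fire a3): [2 14 3 3 3]
step 7 (fire a2): [2 14 5 1 3]

2 14 5 1 3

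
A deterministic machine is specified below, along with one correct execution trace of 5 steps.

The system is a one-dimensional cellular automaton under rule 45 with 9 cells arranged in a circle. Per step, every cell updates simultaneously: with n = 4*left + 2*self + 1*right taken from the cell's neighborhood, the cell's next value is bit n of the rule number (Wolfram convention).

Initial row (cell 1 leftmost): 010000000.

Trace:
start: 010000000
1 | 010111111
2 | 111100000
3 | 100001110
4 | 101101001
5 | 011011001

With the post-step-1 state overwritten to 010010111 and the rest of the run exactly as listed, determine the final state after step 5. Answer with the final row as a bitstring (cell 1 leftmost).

state after step 1 := 010010111
2 | 110011100
3 | 100010000
4 | 101010110
5 | 111111101

111111101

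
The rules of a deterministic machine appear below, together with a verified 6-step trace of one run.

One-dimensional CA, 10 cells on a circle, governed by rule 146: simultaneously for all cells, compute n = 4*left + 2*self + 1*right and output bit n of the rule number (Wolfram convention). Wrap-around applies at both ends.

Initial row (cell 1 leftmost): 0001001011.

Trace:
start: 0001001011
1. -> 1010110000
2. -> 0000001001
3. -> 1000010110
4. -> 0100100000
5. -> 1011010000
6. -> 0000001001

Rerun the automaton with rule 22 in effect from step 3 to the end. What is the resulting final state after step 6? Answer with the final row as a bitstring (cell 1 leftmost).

(re-executing steps 3..6 under rule 22; state before step 3: 0000001001)
3. -> 1000011111
4. -> 0100100000
5. -> 1111110000
6. -> 0000001001

0000001001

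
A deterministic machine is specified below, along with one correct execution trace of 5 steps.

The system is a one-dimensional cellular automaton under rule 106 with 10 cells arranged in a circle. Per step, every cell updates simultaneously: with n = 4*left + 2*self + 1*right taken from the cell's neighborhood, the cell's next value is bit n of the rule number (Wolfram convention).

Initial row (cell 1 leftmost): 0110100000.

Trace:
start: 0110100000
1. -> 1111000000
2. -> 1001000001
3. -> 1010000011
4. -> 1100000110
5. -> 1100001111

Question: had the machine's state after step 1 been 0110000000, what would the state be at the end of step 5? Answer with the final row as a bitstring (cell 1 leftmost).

0100000110

state after step 1 := 0110000000
2. -> 1110000000
3. -> 1010000001
4. -> 1100000011
5. -> 0100000110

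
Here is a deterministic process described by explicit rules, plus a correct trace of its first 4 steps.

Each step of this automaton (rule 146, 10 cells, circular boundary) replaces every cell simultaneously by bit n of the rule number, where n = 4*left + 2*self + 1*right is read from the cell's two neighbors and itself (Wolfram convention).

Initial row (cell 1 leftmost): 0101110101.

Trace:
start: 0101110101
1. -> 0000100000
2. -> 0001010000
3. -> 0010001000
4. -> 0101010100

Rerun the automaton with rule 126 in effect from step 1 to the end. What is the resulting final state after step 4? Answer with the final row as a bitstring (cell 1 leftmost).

0111111100

(re-executing steps 1..4 under rule 126; state before step 1: 0101110101)
1. -> 1111011111
2. -> 0001110000
3. -> 0011011000
4. -> 0111111100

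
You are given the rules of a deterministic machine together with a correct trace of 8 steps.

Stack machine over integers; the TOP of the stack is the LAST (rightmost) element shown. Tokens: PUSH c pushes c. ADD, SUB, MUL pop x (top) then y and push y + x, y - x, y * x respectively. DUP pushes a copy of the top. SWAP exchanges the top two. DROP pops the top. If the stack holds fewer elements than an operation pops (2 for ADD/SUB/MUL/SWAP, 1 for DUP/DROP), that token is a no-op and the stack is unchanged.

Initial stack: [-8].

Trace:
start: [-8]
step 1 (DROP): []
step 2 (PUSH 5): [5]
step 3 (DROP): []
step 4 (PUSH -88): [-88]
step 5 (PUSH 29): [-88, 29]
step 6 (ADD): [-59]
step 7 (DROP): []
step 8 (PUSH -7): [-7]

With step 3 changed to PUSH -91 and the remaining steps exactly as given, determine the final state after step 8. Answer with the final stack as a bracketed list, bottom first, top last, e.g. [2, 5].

(re-executing from step 3 with the substitution; state before step 3: [5])
step 3 (PUSH -91): [5, -91]
step 4 (PUSH -88): [5, -91, -88]
step 5 (PUSH 29): [5, -91, -88, 29]
step 6 (ADD): [5, -91, -59]
step 7 (DROP): [5, -91]
step 8 (PUSH -7): [5, -91, -7]

[5, -91, -7]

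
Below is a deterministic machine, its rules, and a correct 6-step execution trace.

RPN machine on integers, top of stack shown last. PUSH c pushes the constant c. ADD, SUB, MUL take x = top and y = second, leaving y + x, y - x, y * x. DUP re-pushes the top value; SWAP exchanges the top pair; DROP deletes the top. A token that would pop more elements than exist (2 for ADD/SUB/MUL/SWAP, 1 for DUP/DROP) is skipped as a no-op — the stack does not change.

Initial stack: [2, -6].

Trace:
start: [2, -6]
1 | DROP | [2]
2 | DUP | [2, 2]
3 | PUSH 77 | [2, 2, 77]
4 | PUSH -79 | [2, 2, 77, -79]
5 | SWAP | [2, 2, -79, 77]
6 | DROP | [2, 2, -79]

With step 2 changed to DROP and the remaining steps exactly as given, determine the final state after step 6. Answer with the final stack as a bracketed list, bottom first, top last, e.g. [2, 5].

(re-executing from step 2 with the substitution; state before step 2: [2])
2 | DROP | []
3 | PUSH 77 | [77]
4 | PUSH -79 | [77, -79]
5 | SWAP | [-79, 77]
6 | DROP | [-79]

[-79]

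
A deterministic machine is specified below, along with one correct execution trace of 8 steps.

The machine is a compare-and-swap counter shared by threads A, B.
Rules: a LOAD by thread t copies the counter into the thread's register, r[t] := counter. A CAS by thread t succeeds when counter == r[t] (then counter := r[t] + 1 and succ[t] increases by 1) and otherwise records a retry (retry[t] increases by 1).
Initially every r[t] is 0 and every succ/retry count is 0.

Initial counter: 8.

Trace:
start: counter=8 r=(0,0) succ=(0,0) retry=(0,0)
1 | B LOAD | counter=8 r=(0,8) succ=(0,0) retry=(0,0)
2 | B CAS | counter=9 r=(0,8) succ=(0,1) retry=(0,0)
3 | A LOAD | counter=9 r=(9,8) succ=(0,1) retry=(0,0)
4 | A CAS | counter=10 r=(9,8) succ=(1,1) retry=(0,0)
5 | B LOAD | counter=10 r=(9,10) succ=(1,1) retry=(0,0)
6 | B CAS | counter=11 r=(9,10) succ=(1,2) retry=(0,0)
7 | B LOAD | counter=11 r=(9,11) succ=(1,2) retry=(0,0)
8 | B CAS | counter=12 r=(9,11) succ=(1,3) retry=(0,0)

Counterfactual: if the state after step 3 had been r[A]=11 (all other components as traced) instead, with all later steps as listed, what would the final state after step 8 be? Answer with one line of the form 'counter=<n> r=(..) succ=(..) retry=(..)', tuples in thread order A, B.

state after step 3 := counter=9 r=(11,8) succ=(0,1) retry=(0,0)
4 | A CAS | counter=9 r=(11,8) succ=(0,1) retry=(1,0)
5 | B LOAD | counter=9 r=(11,9) succ=(0,1) retry=(1,0)
6 | B CAS | counter=10 r=(11,9) succ=(0,2) retry=(1,0)
7 | B LOAD | counter=10 r=(11,10) succ=(0,2) retry=(1,0)
8 | B CAS | counter=11 r=(11,10) succ=(0,3) retry=(1,0)

counter=11 r=(11,10) succ=(0,3) retry=(1,0)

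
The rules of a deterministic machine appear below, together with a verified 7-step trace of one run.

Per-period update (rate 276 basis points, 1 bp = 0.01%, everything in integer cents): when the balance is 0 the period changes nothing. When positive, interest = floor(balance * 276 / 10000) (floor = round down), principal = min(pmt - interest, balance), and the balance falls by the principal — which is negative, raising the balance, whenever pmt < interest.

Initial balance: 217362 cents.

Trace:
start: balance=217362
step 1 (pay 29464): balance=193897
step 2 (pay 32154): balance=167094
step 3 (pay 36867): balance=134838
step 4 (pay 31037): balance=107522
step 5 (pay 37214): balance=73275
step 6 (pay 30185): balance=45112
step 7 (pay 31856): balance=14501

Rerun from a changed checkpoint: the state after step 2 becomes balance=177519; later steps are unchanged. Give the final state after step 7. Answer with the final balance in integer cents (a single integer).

26446

state after step 2 := balance=177519
step 3 (pay 36867): balance=145551
step 4 (pay 31037): balance=118531
step 5 (pay 37214): balance=84588
step 6 (pay 30185): balance=56737
step 7 (pay 31856): balance=26446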